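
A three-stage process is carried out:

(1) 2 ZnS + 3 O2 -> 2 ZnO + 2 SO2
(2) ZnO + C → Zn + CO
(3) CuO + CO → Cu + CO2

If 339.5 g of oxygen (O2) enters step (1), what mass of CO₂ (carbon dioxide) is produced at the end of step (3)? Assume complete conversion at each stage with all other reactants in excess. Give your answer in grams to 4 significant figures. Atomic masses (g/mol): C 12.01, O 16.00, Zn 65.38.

M(O2) = 2(16.00) = 32.00 g/mol.
M(CO2) = 12.01 + 2(16.00) = 44.01 g/mol.
n(O2) = 339.5 / 32.00 = 10.609 mol.
Reaction (1): O2→ZnO ratio 3:2 ⇒ n(ZnO) = 7.0729 mol.
Reaction (2): ZnO→CO ratio 1:1 ⇒ n(CO) = 7.0729 mol.
Reaction (3): CO→CO2 ratio 1:1 ⇒ n(CO2) = 7.0729 mol.
Mass of CO2 = 7.0729 × 44.01 = 311.28 g.

311.3 g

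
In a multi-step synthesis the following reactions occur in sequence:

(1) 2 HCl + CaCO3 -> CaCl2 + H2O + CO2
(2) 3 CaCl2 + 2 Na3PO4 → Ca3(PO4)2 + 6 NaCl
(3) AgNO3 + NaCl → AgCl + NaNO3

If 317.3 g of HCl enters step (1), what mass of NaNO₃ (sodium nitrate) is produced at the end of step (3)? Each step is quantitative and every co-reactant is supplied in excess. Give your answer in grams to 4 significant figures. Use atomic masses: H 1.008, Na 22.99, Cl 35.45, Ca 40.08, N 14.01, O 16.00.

739.8 g

M(HCl) = 1.008 + 35.45 = 36.458 g/mol.
M(NaNO3) = 22.99 + 14.01 + 3(16.00) = 85.00 g/mol.
n(HCl) = 317.3 / 36.458 = 8.7032 mol.
Reaction (1): HCl→CaCl2 ratio 2:1 ⇒ n(CaCl2) = 4.3516 mol.
Reaction (2): CaCl2→NaCl ratio 3:6 ⇒ n(NaCl) = 8.7032 mol.
Reaction (3): NaCl→NaNO3 ratio 1:1 ⇒ n(NaNO3) = 8.7032 mol.
Mass of NaNO3 = 8.7032 × 85.00 = 739.77 g.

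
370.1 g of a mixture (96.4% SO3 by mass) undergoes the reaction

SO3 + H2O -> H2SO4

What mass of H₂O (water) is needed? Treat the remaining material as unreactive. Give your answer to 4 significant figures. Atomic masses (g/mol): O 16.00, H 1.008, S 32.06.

80.29 g

Mass of pure SO3 = 370.1 g × 0.964 = 356.78 g.
M(SO3) = 32.06 + 3(16.00) = 80.06 g/mol.
M(H2O) = 2(1.008) + 16.00 = 18.016 g/mol.
n(SO3) = 356.78 g / 80.06 g/mol = 4.4564 mol.
From the equation the SO3:H2O mole ratio is 1:1, so n(H2O) = 4.4564 × 1/1 = 4.4564 mol.
Mass of H2O = 4.4564 mol × 18.016 g/mol = 80.286 g.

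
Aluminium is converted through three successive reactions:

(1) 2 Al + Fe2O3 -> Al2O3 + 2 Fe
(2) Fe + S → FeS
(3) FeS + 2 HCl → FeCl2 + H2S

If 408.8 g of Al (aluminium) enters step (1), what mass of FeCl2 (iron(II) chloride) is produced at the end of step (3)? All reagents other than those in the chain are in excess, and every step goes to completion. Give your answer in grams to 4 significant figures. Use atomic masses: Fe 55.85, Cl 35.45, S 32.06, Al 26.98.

1921 g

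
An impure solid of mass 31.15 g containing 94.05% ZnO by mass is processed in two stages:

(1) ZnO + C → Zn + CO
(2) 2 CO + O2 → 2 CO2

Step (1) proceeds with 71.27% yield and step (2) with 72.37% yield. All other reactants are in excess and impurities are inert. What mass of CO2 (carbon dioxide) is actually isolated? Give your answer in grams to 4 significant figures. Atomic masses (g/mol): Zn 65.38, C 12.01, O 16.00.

8.172 g

Pure ZnO = 31.15 × 0.9405 = 29.297 g.
M(ZnO) = 65.38 + 16.00 = 81.38 g/mol.
M(CO2) = 12.01 + 2(16.00) = 44.01 g/mol.
n(ZnO) = 29.297 / 81.38 = 0.36000 mol.
Step 1 (ZnO:CO = 1:1): theoretical n(CO) = 0.36000 mol; at 71.27% yield, n(CO) = 0.25657 mol.
Step 2 (CO:CO2 = 2:2): theoretical n(CO2) = 0.25657 mol, so theoretical mass = 0.25657 × 44.01 = 11.292 g.
At 72.37% yield, actual mass of CO2 = 11.292 × 0.7237 = 8.1718 g.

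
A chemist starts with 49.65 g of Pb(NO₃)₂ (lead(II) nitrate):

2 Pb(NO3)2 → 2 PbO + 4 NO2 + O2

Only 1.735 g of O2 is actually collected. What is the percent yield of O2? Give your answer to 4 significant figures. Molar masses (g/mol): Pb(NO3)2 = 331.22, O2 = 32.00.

n(Pb(NO3)2) = 49.650 g / 331.22 g/mol = 0.14990 mol.
From the equation the Pb(NO3)2:O2 mole ratio is 2:1, so n(O2) = 0.14990 × 1/2 = 0.074950 mol.
Mass of O2 = 0.074950 mol × 32.00 g/mol = 2.3984 g.
This is the theoretical yield. Percent yield = 1.735 g / 2.3984 g × 100% = 72.340%.

72.34 %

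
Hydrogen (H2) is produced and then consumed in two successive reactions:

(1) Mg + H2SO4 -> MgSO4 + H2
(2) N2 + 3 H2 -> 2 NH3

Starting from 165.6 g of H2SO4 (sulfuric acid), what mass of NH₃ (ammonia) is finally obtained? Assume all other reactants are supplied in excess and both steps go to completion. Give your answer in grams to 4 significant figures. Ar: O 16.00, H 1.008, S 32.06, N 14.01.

19.17 g

M(H2SO4) = 2(1.008) + 32.06 + 4(16.00) = 98.076 g/mol.
M(NH3) = 14.01 + 3(1.008) = 17.034 g/mol.
n(H2SO4) = 165.60 / 98.076 = 1.6885 mol.
Step 1 gives a 1:1 ratio of H2SO4 to H2, so n(H2) = 1.6885 mol.
In step 2 the H2:NH3 ratio is 3:2, so n(NH3) = 1.1257 mol.
Mass of NH3 = 1.1257 × 17.034 = 19.174 g.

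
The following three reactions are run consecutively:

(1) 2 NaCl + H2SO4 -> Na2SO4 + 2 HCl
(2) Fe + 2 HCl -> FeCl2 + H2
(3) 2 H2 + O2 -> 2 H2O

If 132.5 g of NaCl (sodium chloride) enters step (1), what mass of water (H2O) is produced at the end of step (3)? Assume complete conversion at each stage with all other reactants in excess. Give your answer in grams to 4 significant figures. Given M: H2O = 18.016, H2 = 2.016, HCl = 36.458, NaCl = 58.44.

n(NaCl) = 132.5 / 58.44 = 2.2673 mol.
Reaction (1): NaCl→HCl ratio 2:2 ⇒ n(HCl) = 2.2673 mol.
Reaction (2): HCl→H2 ratio 2:1 ⇒ n(H2) = 1.1336 mol.
Reaction (3): H2→H2O ratio 2:2 ⇒ n(H2O) = 1.1336 mol.
Mass of H2O = 1.1336 × 18.016 = 20.424 g.

20.42 g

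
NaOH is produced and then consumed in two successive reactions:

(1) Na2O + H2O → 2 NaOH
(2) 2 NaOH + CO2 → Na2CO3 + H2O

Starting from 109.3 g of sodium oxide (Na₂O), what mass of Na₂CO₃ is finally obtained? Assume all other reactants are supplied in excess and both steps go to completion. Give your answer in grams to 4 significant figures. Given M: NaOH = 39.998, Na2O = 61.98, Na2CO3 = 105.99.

186.9 g

n(Na2O) = 109.30 / 61.98 = 1.7635 mol.
Step 1 gives a 1:2 ratio of Na2O to NaOH, so n(NaOH) = 3.5269 mol.
In step 2 the NaOH:Na2CO3 ratio is 2:1, so n(Na2CO3) = 1.7635 mol.
Mass of Na2CO3 = 1.7635 × 105.99 = 186.91 g.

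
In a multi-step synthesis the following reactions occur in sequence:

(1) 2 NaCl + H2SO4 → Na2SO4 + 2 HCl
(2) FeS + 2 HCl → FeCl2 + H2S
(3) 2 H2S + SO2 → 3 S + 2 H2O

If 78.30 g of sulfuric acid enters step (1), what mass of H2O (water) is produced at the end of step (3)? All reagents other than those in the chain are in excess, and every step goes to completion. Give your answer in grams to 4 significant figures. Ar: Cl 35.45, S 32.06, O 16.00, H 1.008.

M(H2SO4) = 2(1.008) + 32.06 + 4(16.00) = 98.076 g/mol.
M(H2O) = 2(1.008) + 16.00 = 18.016 g/mol.
n(H2SO4) = 78.30 / 98.076 = 0.79836 mol.
Reaction (1): H2SO4→HCl ratio 1:2 ⇒ n(HCl) = 1.5967 mol.
Reaction (2): HCl→H2S ratio 2:1 ⇒ n(H2S) = 0.79836 mol.
Reaction (3): H2S→H2O ratio 2:2 ⇒ n(H2O) = 0.79836 mol.
Mass of H2O = 0.79836 × 18.016 = 14.383 g.

14.38 g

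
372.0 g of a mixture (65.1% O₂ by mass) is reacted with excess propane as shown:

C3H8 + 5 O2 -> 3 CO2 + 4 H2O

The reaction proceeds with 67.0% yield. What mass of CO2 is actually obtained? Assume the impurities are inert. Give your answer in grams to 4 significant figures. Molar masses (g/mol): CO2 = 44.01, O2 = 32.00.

133.9 g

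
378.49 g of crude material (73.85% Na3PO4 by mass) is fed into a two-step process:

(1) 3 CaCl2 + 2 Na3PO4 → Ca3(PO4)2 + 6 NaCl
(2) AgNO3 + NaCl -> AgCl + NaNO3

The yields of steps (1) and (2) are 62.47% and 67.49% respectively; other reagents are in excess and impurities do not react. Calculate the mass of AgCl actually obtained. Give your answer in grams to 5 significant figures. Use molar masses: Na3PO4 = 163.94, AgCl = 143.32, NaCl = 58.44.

Pure Na3PO4 = 378.49 × 0.7385 = 279.515 g.
n(Na3PO4) = 279.515 / 163.94 = 1.70498 mol.
Step 1 (Na3PO4:NaCl = 2:6): theoretical n(NaCl) = 5.11495 mol; at 62.47% yield, n(NaCl) = 3.19531 mol.
Step 2 (NaCl:AgCl = 1:1): theoretical n(AgCl) = 3.19531 mol, so theoretical mass = 3.19531 × 143.32 = 457.952 g.
At 67.49% yield, actual mass of AgCl = 457.952 × 0.6749 = 309.072 g.

309.07 g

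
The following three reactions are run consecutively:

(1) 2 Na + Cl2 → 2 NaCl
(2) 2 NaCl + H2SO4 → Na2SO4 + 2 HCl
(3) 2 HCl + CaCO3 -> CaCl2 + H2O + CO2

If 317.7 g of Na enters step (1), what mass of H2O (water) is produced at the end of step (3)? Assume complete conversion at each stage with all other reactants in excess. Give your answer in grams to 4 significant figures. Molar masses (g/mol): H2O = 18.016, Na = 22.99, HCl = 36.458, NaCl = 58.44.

124.5 g

n(Na) = 317.7 / 22.99 = 13.819 mol.
Reaction (1): Na→NaCl ratio 2:2 ⇒ n(NaCl) = 13.819 mol.
Reaction (2): NaCl→HCl ratio 2:2 ⇒ n(HCl) = 13.819 mol.
Reaction (3): HCl→H2O ratio 2:1 ⇒ n(H2O) = 6.9095 mol.
Mass of H2O = 6.9095 × 18.016 = 124.48 g.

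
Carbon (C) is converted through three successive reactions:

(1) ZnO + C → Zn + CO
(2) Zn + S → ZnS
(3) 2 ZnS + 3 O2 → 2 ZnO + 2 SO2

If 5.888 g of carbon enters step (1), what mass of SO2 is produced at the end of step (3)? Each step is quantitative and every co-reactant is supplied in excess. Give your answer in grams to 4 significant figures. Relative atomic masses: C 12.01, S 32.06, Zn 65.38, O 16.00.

M(C) = 12.01 g/mol.
M(SO2) = 32.06 + 2(16.00) = 64.06 g/mol.
n(C) = 5.888 / 12.01 = 0.49026 mol.
Reaction (1): C→Zn ratio 1:1 ⇒ n(Zn) = 0.49026 mol.
Reaction (2): Zn→ZnS ratio 1:1 ⇒ n(ZnS) = 0.49026 mol.
Reaction (3): ZnS→SO2 ratio 2:2 ⇒ n(SO2) = 0.49026 mol.
Mass of SO2 = 0.49026 × 64.06 = 31.406 g.

31.41 g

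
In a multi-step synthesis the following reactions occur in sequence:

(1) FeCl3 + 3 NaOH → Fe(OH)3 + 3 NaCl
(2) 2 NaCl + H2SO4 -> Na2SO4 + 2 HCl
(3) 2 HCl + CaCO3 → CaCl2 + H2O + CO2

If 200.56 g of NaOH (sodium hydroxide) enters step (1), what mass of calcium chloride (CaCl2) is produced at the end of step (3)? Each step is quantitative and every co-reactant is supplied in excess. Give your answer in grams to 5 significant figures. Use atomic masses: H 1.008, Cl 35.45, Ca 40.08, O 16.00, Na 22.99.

M(NaOH) = 22.99 + 16.00 + 1.008 = 39.998 g/mol.
M(CaCl2) = 40.08 + 2(35.45) = 110.98 g/mol.
n(NaOH) = 200.56 / 39.998 = 5.01425 mol.
Reaction (1): NaOH→NaCl ratio 3:3 ⇒ n(NaCl) = 5.01425 mol.
Reaction (2): NaCl→HCl ratio 2:2 ⇒ n(HCl) = 5.01425 mol.
Reaction (3): HCl→CaCl2 ratio 2:1 ⇒ n(CaCl2) = 2.50713 mol.
Mass of CaCl2 = 2.50713 × 110.98 = 278.241 g.

278.24 g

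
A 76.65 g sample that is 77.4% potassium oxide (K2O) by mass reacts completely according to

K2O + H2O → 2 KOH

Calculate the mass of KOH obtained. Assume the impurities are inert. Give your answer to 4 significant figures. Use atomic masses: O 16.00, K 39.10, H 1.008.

70.67 g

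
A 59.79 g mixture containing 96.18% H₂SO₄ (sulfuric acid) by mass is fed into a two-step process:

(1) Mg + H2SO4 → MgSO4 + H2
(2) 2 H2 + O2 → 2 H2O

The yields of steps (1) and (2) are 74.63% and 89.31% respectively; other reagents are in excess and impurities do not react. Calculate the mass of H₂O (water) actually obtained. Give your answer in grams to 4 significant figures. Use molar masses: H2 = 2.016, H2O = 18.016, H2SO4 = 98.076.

7.041 g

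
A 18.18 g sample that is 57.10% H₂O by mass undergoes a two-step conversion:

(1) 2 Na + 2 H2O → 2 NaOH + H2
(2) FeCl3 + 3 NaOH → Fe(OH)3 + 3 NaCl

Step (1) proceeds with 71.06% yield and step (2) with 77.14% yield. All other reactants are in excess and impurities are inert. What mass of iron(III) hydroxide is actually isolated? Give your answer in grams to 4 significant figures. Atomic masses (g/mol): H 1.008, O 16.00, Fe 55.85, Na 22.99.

11.25 g

Pure H2O = 18.18 × 0.5710 = 10.381 g.
M(H2O) = 2(1.008) + 16.00 = 18.016 g/mol.
M(Fe(OH)3) = 55.85 + 3(16.00) + 3(1.008) = 106.874 g/mol.
n(H2O) = 10.381 / 18.016 = 0.57620 mol.
Step 1 (H2O:NaOH = 2:2): theoretical n(NaOH) = 0.57620 mol; at 71.06% yield, n(NaOH) = 0.40945 mol.
Step 2 (NaOH:Fe(OH)3 = 3:1): theoretical n(Fe(OH)3) = 0.13648 mol, so theoretical mass = 0.13648 × 106.874 = 14.586 g.
At 77.14% yield, actual mass of Fe(OH)3 = 14.586 × 0.7714 = 11.252 g.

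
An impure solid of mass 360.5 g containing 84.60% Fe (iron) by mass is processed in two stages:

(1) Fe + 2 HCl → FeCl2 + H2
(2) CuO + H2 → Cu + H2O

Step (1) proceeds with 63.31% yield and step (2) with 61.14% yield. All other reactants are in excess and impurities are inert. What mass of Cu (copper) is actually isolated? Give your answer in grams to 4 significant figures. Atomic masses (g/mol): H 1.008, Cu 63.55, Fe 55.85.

Pure Fe = 360.5 × 0.8460 = 304.98 g.
M(Fe) = 55.85 g/mol.
M(Cu) = 63.55 g/mol.
n(Fe) = 304.98 / 55.85 = 5.4608 mol.
Step 1 (Fe:H2 = 1:1): theoretical n(H2) = 5.4608 mol; at 63.31% yield, n(H2) = 3.4572 mol.
Step 2 (H2:Cu = 1:1): theoretical n(Cu) = 3.4572 mol, so theoretical mass = 3.4572 × 63.55 = 219.71 g.
At 61.14% yield, actual mass of Cu = 219.71 × 0.6114 = 134.33 g.

134.3 g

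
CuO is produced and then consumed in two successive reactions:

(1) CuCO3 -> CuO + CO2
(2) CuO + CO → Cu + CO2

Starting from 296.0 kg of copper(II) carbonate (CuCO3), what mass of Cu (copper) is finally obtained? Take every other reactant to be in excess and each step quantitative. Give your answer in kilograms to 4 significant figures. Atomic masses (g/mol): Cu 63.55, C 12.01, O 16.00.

152.2 kg

M(CuCO3) = 63.55 + 12.01 + 3(16.00) = 123.56 g/mol.
M(Cu) = 63.55 g/mol.
296.0 kg = 296000 g.
n(CuCO3) = 296000 / 123.56 = 2395.6 mol.
Step 1 gives a 1:1 ratio of CuCO3 to CuO, so n(CuO) = 2395.6 mol.
In step 2 the CuO:Cu ratio is 1:1, so n(Cu) = 2395.6 mol.
Mass of Cu = 2395.6 × 63.55 = 152240 g = 152.2 kg.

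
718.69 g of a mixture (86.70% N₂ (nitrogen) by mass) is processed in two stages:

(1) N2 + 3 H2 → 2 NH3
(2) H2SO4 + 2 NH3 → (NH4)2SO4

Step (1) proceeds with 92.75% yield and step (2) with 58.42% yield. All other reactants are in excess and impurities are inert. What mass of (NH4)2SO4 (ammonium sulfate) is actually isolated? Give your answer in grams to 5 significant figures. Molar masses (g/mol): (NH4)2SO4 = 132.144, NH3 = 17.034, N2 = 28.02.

Pure N2 = 718.69 × 0.8670 = 623.104 g.
n(N2) = 623.104 / 28.02 = 22.2378 mol.
Step 1 (N2:NH3 = 1:2): theoretical n(NH3) = 44.4757 mol; at 92.75% yield, n(NH3) = 41.2512 mol.
Step 2 (NH3:(NH4)2SO4 = 2:1): theoretical n((NH4)2SO4) = 20.6256 mol, so theoretical mass = 20.6256 × 132.144 = 2725.55 g.
At 58.42% yield, actual mass of (NH4)2SO4 = 2725.55 × 0.5842 = 1592.27 g.

1592.3 g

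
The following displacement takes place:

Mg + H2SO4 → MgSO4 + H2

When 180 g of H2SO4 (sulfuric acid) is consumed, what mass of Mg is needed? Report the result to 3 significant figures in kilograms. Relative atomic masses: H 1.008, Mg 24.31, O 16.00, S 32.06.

0.0446 kg

M(H2SO4) = 2(1.008) + 32.06 + 4(16.00) = 98.076 g/mol.
M(Mg) = 24.31 g/mol.
n(H2SO4) = 180.0 g / 98.076 g/mol = 1.835 mol.
From the equation the H2SO4:Mg mole ratio is 1:1, so n(Mg) = 1.835 × 1/1 = 1.835 mol.
Mass of Mg = 1.835 mol × 24.31 g/mol = 44.62 g.
Converting to kg: 44.62 g = 0.0446 kg.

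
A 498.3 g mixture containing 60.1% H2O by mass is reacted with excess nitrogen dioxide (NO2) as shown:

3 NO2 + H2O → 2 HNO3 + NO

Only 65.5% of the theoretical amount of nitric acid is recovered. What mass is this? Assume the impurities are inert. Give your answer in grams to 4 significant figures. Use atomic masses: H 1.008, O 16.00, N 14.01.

1372 g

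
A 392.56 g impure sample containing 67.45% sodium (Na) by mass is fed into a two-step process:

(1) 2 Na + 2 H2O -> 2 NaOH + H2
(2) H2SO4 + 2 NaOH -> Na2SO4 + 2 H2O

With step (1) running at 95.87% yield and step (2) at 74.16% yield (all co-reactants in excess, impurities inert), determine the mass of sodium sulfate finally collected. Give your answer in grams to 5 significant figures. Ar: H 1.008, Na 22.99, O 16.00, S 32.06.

581.54 g

Pure Na = 392.56 × 0.6745 = 264.782 g.
M(Na) = 22.99 g/mol.
M(Na2SO4) = 2(22.99) + 32.06 + 4(16.00) = 142.04 g/mol.
n(Na) = 264.782 / 22.99 = 11.5173 mol.
Step 1 (Na:NaOH = 2:2): theoretical n(NaOH) = 11.5173 mol; at 95.87% yield, n(NaOH) = 11.0416 mol.
Step 2 (NaOH:Na2SO4 = 2:1): theoretical n(Na2SO4) = 5.52080 mol, so theoretical mass = 5.52080 × 142.04 = 784.174 g.
At 74.16% yield, actual mass of Na2SO4 = 784.174 × 0.7416 = 581.543 g.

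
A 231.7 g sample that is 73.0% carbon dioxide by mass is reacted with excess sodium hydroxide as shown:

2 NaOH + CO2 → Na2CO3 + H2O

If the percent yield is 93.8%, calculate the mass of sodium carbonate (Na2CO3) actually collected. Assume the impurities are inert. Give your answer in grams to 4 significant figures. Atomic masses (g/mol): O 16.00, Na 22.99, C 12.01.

Pure CO2 available = 231.7 g × 0.730 = 169.14 g.
M(CO2) = 12.01 + 2(16.00) = 44.01 g/mol.
M(Na2CO3) = 2(22.99) + 12.01 + 3(16.00) = 105.99 g/mol.
n(CO2) = 169.14 g / 44.01 g/mol = 3.8432 mol.
From the equation the CO2:Na2CO3 mole ratio is 1:1, so n(Na2CO3) = 3.8432 × 1/1 = 3.8432 mol.
Mass of Na2CO3 = 3.8432 mol × 105.99 g/mol = 407.35 g.
Actual mass collected = 407.35 g × 0.938 = 382.09 g.

382.1 g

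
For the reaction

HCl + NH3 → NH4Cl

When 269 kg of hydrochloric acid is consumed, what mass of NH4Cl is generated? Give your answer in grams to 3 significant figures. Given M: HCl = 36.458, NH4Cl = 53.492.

Convert: 269 kg = 269000 g.
n(HCl) = 269000 g / 36.458 g/mol = 7378 mol.
From the equation the HCl:NH4Cl mole ratio is 1:1, so n(NH4Cl) = 7378 × 1/1 = 7378 mol.
Mass of NH4Cl = 7378 mol × 53.492 g/mol = 394700 g.

395000 g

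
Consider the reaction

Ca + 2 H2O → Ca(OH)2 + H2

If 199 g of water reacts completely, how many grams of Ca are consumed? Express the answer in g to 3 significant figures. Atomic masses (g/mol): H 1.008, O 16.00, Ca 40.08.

221 g

M(H2O) = 2(1.008) + 16.00 = 18.016 g/mol.
M(Ca) = 40.08 g/mol.
n(H2O) = 199.0 g / 18.016 g/mol = 11.05 mol.
From the equation the H2O:Ca mole ratio is 2:1, so n(Ca) = 11.05 × 1/2 = 5.523 mol.
Mass of Ca = 5.523 mol × 40.08 g/mol = 221.4 g.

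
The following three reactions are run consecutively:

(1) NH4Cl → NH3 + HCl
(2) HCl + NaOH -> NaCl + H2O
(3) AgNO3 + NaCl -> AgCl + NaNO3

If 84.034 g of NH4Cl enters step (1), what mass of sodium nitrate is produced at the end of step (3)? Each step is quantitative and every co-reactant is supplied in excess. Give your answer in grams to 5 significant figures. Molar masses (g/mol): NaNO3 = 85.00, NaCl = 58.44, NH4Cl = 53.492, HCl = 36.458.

133.53 g

n(NH4Cl) = 84.034 / 53.492 = 1.57096 mol.
Reaction (1): NH4Cl→HCl ratio 1:1 ⇒ n(HCl) = 1.57096 mol.
Reaction (2): HCl→NaCl ratio 1:1 ⇒ n(NaCl) = 1.57096 mol.
Reaction (3): NaCl→NaNO3 ratio 1:1 ⇒ n(NaNO3) = 1.57096 mol.
Mass of NaNO3 = 1.57096 × 85.00 = 133.532 g.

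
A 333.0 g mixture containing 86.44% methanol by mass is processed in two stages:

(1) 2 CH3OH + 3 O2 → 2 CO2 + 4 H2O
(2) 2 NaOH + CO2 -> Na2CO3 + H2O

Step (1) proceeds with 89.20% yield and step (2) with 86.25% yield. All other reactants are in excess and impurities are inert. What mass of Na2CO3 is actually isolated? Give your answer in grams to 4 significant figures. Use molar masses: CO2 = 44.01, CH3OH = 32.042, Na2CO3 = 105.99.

732.5 g

Pure CH3OH = 333.0 × 0.8644 = 287.85 g.
n(CH3OH) = 287.85 / 32.042 = 8.9834 mol.
Step 1 (CH3OH:CO2 = 2:2): theoretical n(CO2) = 8.9834 mol; at 89.20% yield, n(CO2) = 8.0132 mol.
Step 2 (CO2:Na2CO3 = 1:1): theoretical n(Na2CO3) = 8.0132 mol, so theoretical mass = 8.0132 × 105.99 = 849.32 g.
At 86.25% yield, actual mass of Na2CO3 = 849.32 × 0.8625 = 732.53 g.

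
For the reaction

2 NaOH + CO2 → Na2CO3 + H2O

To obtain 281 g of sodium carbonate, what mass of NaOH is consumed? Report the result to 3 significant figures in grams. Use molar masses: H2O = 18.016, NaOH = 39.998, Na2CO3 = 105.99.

212 g

n(Na2CO3) = 281.0 g / 105.99 g/mol = 2.651 mol.
From the equation the Na2CO3:NaOH mole ratio is 1:2, so n(NaOH) = 2.651 × 2/1 = 5.302 mol.
Mass of NaOH = 5.302 mol × 39.998 g/mol = 212.1 g.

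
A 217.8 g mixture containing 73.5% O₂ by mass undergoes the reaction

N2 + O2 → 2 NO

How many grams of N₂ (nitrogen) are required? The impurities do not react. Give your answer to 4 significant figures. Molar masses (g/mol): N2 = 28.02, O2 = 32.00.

140.2 g

Mass of pure O2 = 217.8 g × 0.735 = 160.08 g.
n(O2) = 160.08 g / 32.00 g/mol = 5.0026 mol.
From the equation the O2:N2 mole ratio is 1:1, so n(N2) = 5.0026 × 1/1 = 5.0026 mol.
Mass of N2 = 5.0026 mol × 28.02 g/mol = 140.17 g.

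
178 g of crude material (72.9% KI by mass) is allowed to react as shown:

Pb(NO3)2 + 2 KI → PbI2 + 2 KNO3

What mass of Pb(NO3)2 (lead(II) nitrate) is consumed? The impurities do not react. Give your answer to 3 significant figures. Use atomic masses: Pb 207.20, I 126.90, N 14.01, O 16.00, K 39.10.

Mass of pure KI = 178 g × 0.729 = 129.8 g.
M(KI) = 39.10 + 126.90 = 166.00 g/mol.
M(Pb(NO3)2) = 207.20 + 2(14.01) + 6(16.00) = 331.22 g/mol.
n(KI) = 129.8 g / 166.00 g/mol = 0.7817 mol.
From the equation the KI:Pb(NO3)2 mole ratio is 2:1, so n(Pb(NO3)2) = 0.7817 × 1/2 = 0.3908 mol.
Mass of Pb(NO3)2 = 0.3908 mol × 331.22 g/mol = 129.5 g.

129 g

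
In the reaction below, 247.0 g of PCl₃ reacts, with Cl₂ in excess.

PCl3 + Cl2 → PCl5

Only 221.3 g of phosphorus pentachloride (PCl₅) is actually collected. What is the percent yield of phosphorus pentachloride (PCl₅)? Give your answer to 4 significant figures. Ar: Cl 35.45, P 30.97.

M(PCl3) = 30.97 + 3(35.45) = 137.32 g/mol.
M(PCl5) = 30.97 + 5(35.45) = 208.22 g/mol.
n(PCl3) = 247.00 g / 137.32 g/mol = 1.7987 mol.
From the equation the PCl3:PCl5 mole ratio is 1:1, so n(PCl5) = 1.7987 × 1/1 = 1.7987 mol.
Mass of PCl5 = 1.7987 mol × 208.22 g/mol = 374.53 g.
This is the theoretical yield. Percent yield = 221.3 g / 374.53 g × 100% = 59.088%.

59.09 %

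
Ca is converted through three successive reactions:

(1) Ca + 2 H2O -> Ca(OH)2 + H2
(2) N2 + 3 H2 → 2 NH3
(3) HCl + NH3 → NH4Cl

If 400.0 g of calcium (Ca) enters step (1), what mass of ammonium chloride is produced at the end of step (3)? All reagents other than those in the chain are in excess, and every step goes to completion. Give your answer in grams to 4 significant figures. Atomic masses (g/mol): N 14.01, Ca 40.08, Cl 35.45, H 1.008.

355.9 g

M(Ca) = 40.08 g/mol.
M(NH4Cl) = 14.01 + 4(1.008) + 35.45 = 53.492 g/mol.
n(Ca) = 400.0 / 40.08 = 9.9800 mol.
Reaction (1): Ca→H2 ratio 1:1 ⇒ n(H2) = 9.9800 mol.
Reaction (2): H2→NH3 ratio 3:2 ⇒ n(NH3) = 6.6534 mol.
Reaction (3): NH3→NH4Cl ratio 1:1 ⇒ n(NH4Cl) = 6.6534 mol.
Mass of NH4Cl = 6.6534 × 53.492 = 355.90 g.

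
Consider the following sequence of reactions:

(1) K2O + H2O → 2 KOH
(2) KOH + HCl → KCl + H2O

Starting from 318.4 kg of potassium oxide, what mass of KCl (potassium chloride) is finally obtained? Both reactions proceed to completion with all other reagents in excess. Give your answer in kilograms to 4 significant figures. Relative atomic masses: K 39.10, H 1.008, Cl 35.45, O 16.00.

504.0 kg

M(K2O) = 2(39.10) + 16.00 = 94.20 g/mol.
M(KCl) = 39.10 + 35.45 = 74.55 g/mol.
318.4 kg = 318400 g.
n(K2O) = 318400 / 94.20 = 3380.0 mol.
Step 1 gives a 1:2 ratio of K2O to KOH, so n(KOH) = 6760.1 mol.
In step 2 the KOH:KCl ratio is 1:1, so n(KCl) = 6760.1 mol.
Mass of KCl = 6760.1 × 74.55 = 503960 g = 504.0 kg.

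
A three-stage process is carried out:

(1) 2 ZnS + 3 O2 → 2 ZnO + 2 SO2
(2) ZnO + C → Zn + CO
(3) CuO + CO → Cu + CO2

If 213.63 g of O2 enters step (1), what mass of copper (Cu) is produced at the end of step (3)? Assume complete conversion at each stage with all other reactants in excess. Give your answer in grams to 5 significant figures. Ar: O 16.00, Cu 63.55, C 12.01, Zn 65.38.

M(O2) = 2(16.00) = 32.00 g/mol.
M(Cu) = 63.55 g/mol.
n(O2) = 213.63 / 32.00 = 6.67594 mol.
Reaction (1): O2→ZnO ratio 3:2 ⇒ n(ZnO) = 4.45062 mol.
Reaction (2): ZnO→CO ratio 1:1 ⇒ n(CO) = 4.45062 mol.
Reaction (3): CO→Cu ratio 1:1 ⇒ n(Cu) = 4.45062 mol.
Mass of Cu = 4.45062 × 63.55 = 282.837 g.

282.84 g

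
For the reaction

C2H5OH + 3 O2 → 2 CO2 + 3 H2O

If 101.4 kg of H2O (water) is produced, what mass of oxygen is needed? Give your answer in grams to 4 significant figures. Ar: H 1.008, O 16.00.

M(H2O) = 2(1.008) + 16.00 = 18.016 g/mol.
M(O2) = 2(16.00) = 32.00 g/mol.
Convert: 101.4 kg = 101400 g.
n(H2O) = 101400 g / 18.016 g/mol = 5628.3 mol.
From the equation the H2O:O2 mole ratio is 3:3, so n(O2) = 5628.3 × 3/3 = 5628.3 mol.
Mass of O2 = 5628.3 mol × 32.00 g/mol = 180110 g.

180100 g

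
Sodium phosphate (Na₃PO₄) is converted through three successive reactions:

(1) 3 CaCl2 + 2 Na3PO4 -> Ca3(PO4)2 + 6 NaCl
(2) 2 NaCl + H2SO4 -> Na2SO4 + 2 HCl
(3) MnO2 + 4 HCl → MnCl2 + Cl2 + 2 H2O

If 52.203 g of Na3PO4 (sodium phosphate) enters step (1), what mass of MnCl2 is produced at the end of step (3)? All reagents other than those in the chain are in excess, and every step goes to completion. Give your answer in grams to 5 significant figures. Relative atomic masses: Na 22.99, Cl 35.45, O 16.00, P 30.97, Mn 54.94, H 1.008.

30.053 g

M(Na3PO4) = 3(22.99) + 30.97 + 4(16.00) = 163.94 g/mol.
M(MnCl2) = 54.94 + 2(35.45) = 125.84 g/mol.
n(Na3PO4) = 52.203 / 163.94 = 0.318427 mol.
Reaction (1): Na3PO4→NaCl ratio 2:6 ⇒ n(NaCl) = 0.955282 mol.
Reaction (2): NaCl→HCl ratio 2:2 ⇒ n(HCl) = 0.955282 mol.
Reaction (3): HCl→MnCl2 ratio 4:1 ⇒ n(MnCl2) = 0.238821 mol.
Mass of MnCl2 = 0.238821 × 125.84 = 30.0532 g.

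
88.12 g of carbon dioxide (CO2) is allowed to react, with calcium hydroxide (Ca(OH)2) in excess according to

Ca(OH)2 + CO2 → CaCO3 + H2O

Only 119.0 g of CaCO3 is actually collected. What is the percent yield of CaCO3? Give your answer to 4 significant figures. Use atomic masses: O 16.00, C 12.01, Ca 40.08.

59.38 %

M(CO2) = 12.01 + 2(16.00) = 44.01 g/mol.
M(CaCO3) = 40.08 + 12.01 + 3(16.00) = 100.09 g/mol.
n(CO2) = 88.120 g / 44.01 g/mol = 2.0023 mol.
From the equation the CO2:CaCO3 mole ratio is 1:1, so n(CaCO3) = 2.0023 × 1/1 = 2.0023 mol.
Mass of CaCO3 = 2.0023 mol × 100.09 g/mol = 200.41 g.
This is the theoretical yield. Percent yield = 119.0 g / 200.41 g × 100% = 59.379%.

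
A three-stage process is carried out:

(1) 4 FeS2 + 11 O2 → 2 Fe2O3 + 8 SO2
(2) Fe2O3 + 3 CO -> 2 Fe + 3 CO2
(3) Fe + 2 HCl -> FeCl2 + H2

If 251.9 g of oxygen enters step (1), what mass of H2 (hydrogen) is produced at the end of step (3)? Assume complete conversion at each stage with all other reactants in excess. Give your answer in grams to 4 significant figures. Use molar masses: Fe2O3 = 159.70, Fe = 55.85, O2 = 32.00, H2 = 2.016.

5.771 g

n(O2) = 251.9 / 32.00 = 7.8719 mol.
Reaction (1): O2→Fe2O3 ratio 11:2 ⇒ n(Fe2O3) = 1.4313 mol.
Reaction (2): Fe2O3→Fe ratio 1:2 ⇒ n(Fe) = 2.8625 mol.
Reaction (3): Fe→H2 ratio 1:1 ⇒ n(H2) = 2.8625 mol.
Mass of H2 = 2.8625 × 2.016 = 5.7708 g.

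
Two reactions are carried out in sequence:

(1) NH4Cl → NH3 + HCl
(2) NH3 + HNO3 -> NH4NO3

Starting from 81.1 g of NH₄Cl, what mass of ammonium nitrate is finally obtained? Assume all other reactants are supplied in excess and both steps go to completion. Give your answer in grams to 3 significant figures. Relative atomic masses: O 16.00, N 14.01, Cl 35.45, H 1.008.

M(NH4Cl) = 14.01 + 4(1.008) + 35.45 = 53.492 g/mol.
M(NH4NO3) = 2(14.01) + 4(1.008) + 3(16.00) = 80.052 g/mol.
n(NH4Cl) = 81.10 / 53.492 = 1.516 mol.
Step 1 gives a 1:1 ratio of NH4Cl to NH3, so n(NH3) = 1.516 mol.
In step 2 the NH3:NH4NO3 ratio is 1:1, so n(NH4NO3) = 1.516 mol.
Mass of NH4NO3 = 1.516 × 80.052 = 121.4 g.

121 g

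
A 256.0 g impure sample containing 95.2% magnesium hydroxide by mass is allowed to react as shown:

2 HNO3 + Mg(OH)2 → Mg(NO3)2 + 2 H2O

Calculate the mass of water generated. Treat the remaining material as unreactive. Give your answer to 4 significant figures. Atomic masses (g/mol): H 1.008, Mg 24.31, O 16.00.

150.6 g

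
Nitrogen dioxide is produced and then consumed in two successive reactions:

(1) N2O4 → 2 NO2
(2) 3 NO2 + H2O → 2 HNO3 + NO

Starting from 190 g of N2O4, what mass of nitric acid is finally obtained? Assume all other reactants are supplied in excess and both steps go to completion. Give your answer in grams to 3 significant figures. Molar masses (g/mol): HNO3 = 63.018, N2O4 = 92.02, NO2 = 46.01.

173 g

n(N2O4) = 190.0 / 92.02 = 2.065 mol.
Step 1 gives a 1:2 ratio of N2O4 to NO2, so n(NO2) = 4.130 mol.
In step 2 the NO2:HNO3 ratio is 3:2, so n(HNO3) = 2.753 mol.
Mass of HNO3 = 2.753 × 63.018 = 173.5 g.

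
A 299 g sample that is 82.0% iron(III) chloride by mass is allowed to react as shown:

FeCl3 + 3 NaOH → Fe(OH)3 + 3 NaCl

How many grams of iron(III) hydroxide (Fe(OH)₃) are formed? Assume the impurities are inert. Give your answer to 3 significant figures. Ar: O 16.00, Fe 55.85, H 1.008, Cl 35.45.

162 g

Mass of pure FeCl3 = 299 g × 0.820 = 245.2 g.
M(FeCl3) = 55.85 + 3(35.45) = 162.20 g/mol.
M(Fe(OH)3) = 55.85 + 3(16.00) + 3(1.008) = 106.874 g/mol.
n(FeCl3) = 245.2 g / 162.20 g/mol = 1.512 mol.
From the equation the FeCl3:Fe(OH)3 mole ratio is 1:1, so n(Fe(OH)3) = 1.512 × 1/1 = 1.512 mol.
Mass of Fe(OH)3 = 1.512 mol × 106.874 g/mol = 161.5 g.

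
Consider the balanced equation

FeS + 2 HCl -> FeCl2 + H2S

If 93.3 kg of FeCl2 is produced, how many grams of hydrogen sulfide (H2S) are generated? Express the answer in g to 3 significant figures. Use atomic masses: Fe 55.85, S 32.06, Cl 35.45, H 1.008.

25100 g

M(FeCl2) = 55.85 + 2(35.45) = 126.75 g/mol.
M(H2S) = 2(1.008) + 32.06 = 34.076 g/mol.
Convert: 93.3 kg = 93300 g.
n(FeCl2) = 93300 g / 126.75 g/mol = 736.1 mol.
From the equation the FeCl2:H2S mole ratio is 1:1, so n(H2S) = 736.1 × 1/1 = 736.1 mol.
Mass of H2S = 736.1 mol × 34.076 g/mol = 25080 g.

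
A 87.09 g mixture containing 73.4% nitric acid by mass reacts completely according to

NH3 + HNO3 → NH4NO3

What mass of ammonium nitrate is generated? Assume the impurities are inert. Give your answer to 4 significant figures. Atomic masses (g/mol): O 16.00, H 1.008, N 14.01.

Mass of pure HNO3 = 87.09 g × 0.734 = 63.924 g.
M(HNO3) = 1.008 + 14.01 + 3(16.00) = 63.018 g/mol.
M(NH4NO3) = 2(14.01) + 4(1.008) + 3(16.00) = 80.052 g/mol.
n(HNO3) = 63.924 g / 63.018 g/mol = 1.0144 mol.
From the equation the HNO3:NH4NO3 mole ratio is 1:1, so n(NH4NO3) = 1.0144 × 1/1 = 1.0144 mol.
Mass of NH4NO3 = 1.0144 mol × 80.052 g/mol = 81.203 g.

81.20 g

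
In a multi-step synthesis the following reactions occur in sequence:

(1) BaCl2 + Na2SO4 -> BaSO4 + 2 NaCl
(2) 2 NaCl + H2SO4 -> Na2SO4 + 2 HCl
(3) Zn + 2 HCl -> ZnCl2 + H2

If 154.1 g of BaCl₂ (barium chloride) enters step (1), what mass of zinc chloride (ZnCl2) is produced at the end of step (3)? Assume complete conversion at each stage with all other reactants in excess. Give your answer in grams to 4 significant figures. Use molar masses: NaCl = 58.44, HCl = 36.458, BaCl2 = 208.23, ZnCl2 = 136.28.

n(BaCl2) = 154.1 / 208.23 = 0.74005 mol.
Reaction (1): BaCl2→NaCl ratio 1:2 ⇒ n(NaCl) = 1.4801 mol.
Reaction (2): NaCl→HCl ratio 2:2 ⇒ n(HCl) = 1.4801 mol.
Reaction (3): HCl→ZnCl2 ratio 2:1 ⇒ n(ZnCl2) = 0.74005 mol.
Mass of ZnCl2 = 0.74005 × 136.28 = 100.85 g.

100.9 g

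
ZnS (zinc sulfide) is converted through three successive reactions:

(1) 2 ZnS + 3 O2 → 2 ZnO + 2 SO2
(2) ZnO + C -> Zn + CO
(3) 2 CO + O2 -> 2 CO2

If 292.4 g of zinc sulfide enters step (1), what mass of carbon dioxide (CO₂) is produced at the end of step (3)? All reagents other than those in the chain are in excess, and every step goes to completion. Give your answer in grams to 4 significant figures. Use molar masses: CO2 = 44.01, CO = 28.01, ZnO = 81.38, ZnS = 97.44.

132.1 g

n(ZnS) = 292.4 / 97.44 = 3.0008 mol.
Reaction (1): ZnS→ZnO ratio 2:2 ⇒ n(ZnO) = 3.0008 mol.
Reaction (2): ZnO→CO ratio 1:1 ⇒ n(CO) = 3.0008 mol.
Reaction (3): CO→CO2 ratio 2:2 ⇒ n(CO2) = 3.0008 mol.
Mass of CO2 = 3.0008 × 44.01 = 132.07 g.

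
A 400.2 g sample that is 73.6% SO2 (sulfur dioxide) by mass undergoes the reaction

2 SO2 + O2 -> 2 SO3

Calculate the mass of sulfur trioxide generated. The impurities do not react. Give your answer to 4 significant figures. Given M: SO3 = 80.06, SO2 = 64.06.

368.1 g

Mass of pure SO2 = 400.2 g × 0.736 = 294.55 g.
n(SO2) = 294.55 g / 64.06 g/mol = 4.5980 mol.
From the equation the SO2:SO3 mole ratio is 2:2, so n(SO3) = 4.5980 × 2/2 = 4.5980 mol.
Mass of SO3 = 4.5980 mol × 80.06 g/mol = 368.12 g.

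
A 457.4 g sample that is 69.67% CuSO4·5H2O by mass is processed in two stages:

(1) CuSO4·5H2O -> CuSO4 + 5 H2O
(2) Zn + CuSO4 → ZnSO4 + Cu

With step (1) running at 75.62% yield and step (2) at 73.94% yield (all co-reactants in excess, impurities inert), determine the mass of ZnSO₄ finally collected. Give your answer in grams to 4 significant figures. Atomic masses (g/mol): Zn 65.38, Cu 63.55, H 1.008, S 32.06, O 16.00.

Pure CuSO4·5H2O = 457.4 × 0.6967 = 318.67 g.
M(CuSO4·5H2O) = 63.55 + 32.06 + 9(16.00) + 10(1.008) = 249.69 g/mol.
M(ZnSO4) = 65.38 + 32.06 + 4(16.00) = 161.44 g/mol.
n(CuSO4·5H2O) = 318.67 / 249.69 = 1.2763 mol.
Step 1 (CuSO4·5H2O:CuSO4 = 1:1): theoretical n(CuSO4) = 1.2763 mol; at 75.62% yield, n(CuSO4) = 0.96511 mol.
Step 2 (CuSO4:ZnSO4 = 1:1): theoretical n(ZnSO4) = 0.96511 mol, so theoretical mass = 0.96511 × 161.44 = 155.81 g.
At 73.94% yield, actual mass of ZnSO4 = 155.81 × 0.7394 = 115.20 g.

115.2 g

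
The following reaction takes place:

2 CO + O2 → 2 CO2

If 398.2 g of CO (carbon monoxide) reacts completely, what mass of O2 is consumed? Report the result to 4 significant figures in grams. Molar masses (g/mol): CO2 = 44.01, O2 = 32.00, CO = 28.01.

n(CO) = 398.20 g / 28.01 g/mol = 14.216 mol.
From the equation the CO:O2 mole ratio is 2:1, so n(O2) = 14.216 × 1/2 = 7.1082 mol.
Mass of O2 = 7.1082 mol × 32.00 g/mol = 227.46 g.

227.5 g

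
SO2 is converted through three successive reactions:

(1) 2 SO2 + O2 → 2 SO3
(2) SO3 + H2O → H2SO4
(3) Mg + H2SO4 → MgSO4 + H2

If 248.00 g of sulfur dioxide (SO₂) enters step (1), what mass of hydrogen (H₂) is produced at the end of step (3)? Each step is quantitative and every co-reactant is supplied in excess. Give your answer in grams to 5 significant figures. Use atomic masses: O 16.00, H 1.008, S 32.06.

M(SO2) = 32.06 + 2(16.00) = 64.06 g/mol.
M(H2) = 2(1.008) = 2.016 g/mol.
n(SO2) = 248.00 / 64.06 = 3.87137 mol.
Reaction (1): SO2→SO3 ratio 2:2 ⇒ n(SO3) = 3.87137 mol.
Reaction (2): SO3→H2SO4 ratio 1:1 ⇒ n(H2SO4) = 3.87137 mol.
Reaction (3): H2SO4→H2 ratio 1:1 ⇒ n(H2) = 3.87137 mol.
Mass of H2 = 3.87137 × 2.016 = 7.80468 g.

7.8047 g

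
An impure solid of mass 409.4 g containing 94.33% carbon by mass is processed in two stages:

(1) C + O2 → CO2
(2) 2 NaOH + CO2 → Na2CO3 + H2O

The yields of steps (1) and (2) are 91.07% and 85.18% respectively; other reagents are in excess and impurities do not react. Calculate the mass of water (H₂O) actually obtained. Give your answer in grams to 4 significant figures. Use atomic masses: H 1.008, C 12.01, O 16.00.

Pure C = 409.4 × 0.9433 = 386.19 g.
M(C) = 12.01 g/mol.
M(H2O) = 2(1.008) + 16.00 = 18.016 g/mol.
n(C) = 386.19 / 12.01 = 32.155 mol.
Step 1 (C:CO2 = 1:1): theoretical n(CO2) = 32.155 mol; at 91.07% yield, n(CO2) = 29.284 mol.
Step 2 (CO2:H2O = 1:1): theoretical n(H2O) = 29.284 mol, so theoretical mass = 29.284 × 18.016 = 527.58 g.
At 85.18% yield, actual mass of H2O = 527.58 × 0.8518 = 449.39 g.

449.4 g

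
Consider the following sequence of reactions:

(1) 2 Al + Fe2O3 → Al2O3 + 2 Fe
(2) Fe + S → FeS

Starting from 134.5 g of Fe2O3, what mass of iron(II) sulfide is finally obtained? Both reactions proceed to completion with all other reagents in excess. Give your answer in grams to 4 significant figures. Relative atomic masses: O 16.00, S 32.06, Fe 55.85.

M(Fe2O3) = 2(55.85) + 3(16.00) = 159.70 g/mol.
M(FeS) = 55.85 + 32.06 = 87.91 g/mol.
n(Fe2O3) = 134.50 / 159.70 = 0.84220 mol.
Step 1 gives a 1:2 ratio of Fe2O3 to Fe, so n(Fe) = 1.6844 mol.
In step 2 the Fe:FeS ratio is 1:1, so n(FeS) = 1.6844 mol.
Mass of FeS = 1.6844 × 87.91 = 148.08 g.

148.1 g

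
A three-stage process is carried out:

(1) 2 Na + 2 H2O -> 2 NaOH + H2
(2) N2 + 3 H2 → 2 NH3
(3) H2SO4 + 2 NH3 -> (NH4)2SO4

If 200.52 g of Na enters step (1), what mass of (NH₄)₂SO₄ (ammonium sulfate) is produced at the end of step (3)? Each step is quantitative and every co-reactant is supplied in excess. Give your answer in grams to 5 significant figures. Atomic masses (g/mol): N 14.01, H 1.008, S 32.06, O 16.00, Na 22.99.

M(Na) = 22.99 g/mol.
M((NH4)2SO4) = 2(14.01) + 8(1.008) + 32.06 + 4(16.00) = 132.144 g/mol.
n(Na) = 200.52 / 22.99 = 8.72205 mol.
Reaction (1): Na→H2 ratio 2:1 ⇒ n(H2) = 4.36103 mol.
Reaction (2): H2→NH3 ratio 3:2 ⇒ n(NH3) = 2.90735 mol.
Reaction (3): NH3→(NH4)2SO4 ratio 2:1 ⇒ n((NH4)2SO4) = 1.45368 mol.
Mass of (NH4)2SO4 = 1.45368 × 132.144 = 192.094 g.

192.09 g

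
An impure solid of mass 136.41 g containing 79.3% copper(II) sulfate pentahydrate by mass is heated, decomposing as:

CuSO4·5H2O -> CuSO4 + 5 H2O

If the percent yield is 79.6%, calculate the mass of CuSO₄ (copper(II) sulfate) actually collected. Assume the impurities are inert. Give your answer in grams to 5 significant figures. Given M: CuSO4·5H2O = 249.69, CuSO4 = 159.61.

Pure CuSO4·5H2O available = 136.41 g × 0.793 = 108.173 g.
n(CuSO4·5H2O) = 108.173 g / 249.69 g/mol = 0.433230 mol.
From the equation the CuSO4·5H2O:CuSO4 mole ratio is 1:1, so n(CuSO4) = 0.433230 × 1/1 = 0.433230 mol.
Mass of CuSO4 = 0.433230 mol × 159.61 g/mol = 69.1478 g.
Actual mass collected = 69.1478 g × 0.796 = 55.0416 g.

55.042 g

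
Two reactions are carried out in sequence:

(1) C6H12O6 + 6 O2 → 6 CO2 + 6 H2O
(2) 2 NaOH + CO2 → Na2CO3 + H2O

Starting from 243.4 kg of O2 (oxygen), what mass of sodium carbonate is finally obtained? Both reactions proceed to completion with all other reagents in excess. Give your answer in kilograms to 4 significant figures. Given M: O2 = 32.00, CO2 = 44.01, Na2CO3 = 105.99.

806.2 kg

243.4 kg = 243400 g.
n(O2) = 243400 / 32.00 = 7606.2 mol.
Step 1 gives a 6:6 ratio of O2 to CO2, so n(CO2) = 7606.2 mol.
In step 2 the CO2:Na2CO3 ratio is 1:1, so n(Na2CO3) = 7606.2 mol.
Mass of Na2CO3 = 7606.2 × 105.99 = 806190 g = 806.2 kg.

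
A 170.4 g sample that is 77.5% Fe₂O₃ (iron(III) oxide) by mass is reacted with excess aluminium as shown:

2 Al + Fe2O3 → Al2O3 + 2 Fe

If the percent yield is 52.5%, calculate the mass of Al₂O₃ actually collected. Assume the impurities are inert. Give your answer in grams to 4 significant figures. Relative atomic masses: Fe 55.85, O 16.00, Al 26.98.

44.26 g

Pure Fe2O3 available = 170.4 g × 0.775 = 132.06 g.
M(Fe2O3) = 2(55.85) + 3(16.00) = 159.70 g/mol.
M(Al2O3) = 2(26.98) + 3(16.00) = 101.96 g/mol.
n(Fe2O3) = 132.06 g / 159.70 g/mol = 0.82693 mol.
From the equation the Fe2O3:Al2O3 mole ratio is 1:1, so n(Al2O3) = 0.82693 × 1/1 = 0.82693 mol.
Mass of Al2O3 = 0.82693 mol × 101.96 g/mol = 84.313 g.
Actual mass collected = 84.313 g × 0.525 = 44.264 g.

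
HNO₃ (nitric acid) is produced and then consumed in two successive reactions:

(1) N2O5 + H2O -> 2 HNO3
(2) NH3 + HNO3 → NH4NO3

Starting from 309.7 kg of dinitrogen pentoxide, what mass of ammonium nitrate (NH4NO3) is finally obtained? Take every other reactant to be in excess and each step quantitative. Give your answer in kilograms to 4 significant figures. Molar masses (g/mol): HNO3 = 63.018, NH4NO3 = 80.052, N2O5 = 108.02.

309.7 kg = 309700 g.
n(N2O5) = 309700 / 108.02 = 2867.1 mol.
Step 1 gives a 1:2 ratio of N2O5 to HNO3, so n(HNO3) = 5734.1 mol.
In step 2 the HNO3:NH4NO3 ratio is 1:1, so n(NH4NO3) = 5734.1 mol.
Mass of NH4NO3 = 5734.1 × 80.052 = 459030 g = 459.0 kg.

459.0 kg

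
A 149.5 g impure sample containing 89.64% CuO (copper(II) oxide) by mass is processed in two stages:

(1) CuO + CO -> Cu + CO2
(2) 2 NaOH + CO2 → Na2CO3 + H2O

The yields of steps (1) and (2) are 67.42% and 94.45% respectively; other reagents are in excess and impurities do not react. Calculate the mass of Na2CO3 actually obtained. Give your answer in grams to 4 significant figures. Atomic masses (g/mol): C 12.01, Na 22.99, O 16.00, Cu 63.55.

Pure CuO = 149.5 × 0.8964 = 134.01 g.
M(CuO) = 63.55 + 16.00 = 79.55 g/mol.
M(Na2CO3) = 2(22.99) + 12.01 + 3(16.00) = 105.99 g/mol.
n(CuO) = 134.01 / 79.55 = 1.6846 mol.
Step 1 (CuO:CO2 = 1:1): theoretical n(CO2) = 1.6846 mol; at 67.42% yield, n(CO2) = 1.1358 mol.
Step 2 (CO2:Na2CO3 = 1:1): theoretical n(Na2CO3) = 1.1358 mol, so theoretical mass = 1.1358 × 105.99 = 120.38 g.
At 94.45% yield, actual mass of Na2CO3 = 120.38 × 0.9445 = 113.70 g.

113.7 g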